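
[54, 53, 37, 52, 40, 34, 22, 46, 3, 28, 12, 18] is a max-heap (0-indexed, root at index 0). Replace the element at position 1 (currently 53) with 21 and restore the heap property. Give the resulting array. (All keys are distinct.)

[54, 52, 37, 46, 40, 34, 22, 21, 3, 28, 12, 18]

set index 1 from 53 to 21 → [54, 21, 37, 52, 40, 34, 22, 46, 3, 28, 12, 18]
21 vs larger child 52 at index 3, swap → [54, 52, 37, 21, 40, 34, 22, 46, 3, 28, 12, 18]
21 vs larger child 46 at index 7, swap → [54, 52, 37, 46, 40, 34, 22, 21, 3, 28, 12, 18]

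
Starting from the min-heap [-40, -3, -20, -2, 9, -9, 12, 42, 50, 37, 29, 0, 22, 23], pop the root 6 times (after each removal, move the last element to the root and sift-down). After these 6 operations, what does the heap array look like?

[9, 23, 12, 42, 29, 22, 37, 50]

extract-min #1 returns -40:
  remove root -40; move last element 23 to root → [23, -3, -20, -2, 9, -9, 12, 42, 50, 37, 29, 0, 22]
  23 vs smaller child -20 at index 2, swap → [-20, -3, 23, -2, 9, -9, 12, 42, 50, 37, 29, 0, 22]
  23 vs smaller child -9 at index 5, swap → [-20, -3, -9, -2, 9, 23, 12, 42, 50, 37, 29, 0, 22]
  23 vs smaller child 0 at index 11, swap → [-20, -3, -9, -2, 9, 0, 12, 42, 50, 37, 29, 23, 22]
extract-min #2 returns -20:
  remove root -20; move last element 22 to root → [22, -3, -9, -2, 9, 0, 12, 42, 50, 37, 29, 23]
  22 vs smaller child -9 at index 2, swap → [-9, -3, 22, -2, 9, 0, 12, 42, 50, 37, 29, 23]
  22 vs smaller child 0 at index 5, swap → [-9, -3, 0, -2, 9, 22, 12, 42, 50, 37, 29, 23]
extract-min #3 returns -9:
  remove root -9; move last element 23 to root → [23, -3, 0, -2, 9, 22, 12, 42, 50, 37, 29]
  23 vs smaller child -3 at index 1, swap → [-3, 23, 0, -2, 9, 22, 12, 42, 50, 37, 29]
  23 vs smaller child -2 at index 3, swap → [-3, -2, 0, 23, 9, 22, 12, 42, 50, 37, 29]
extract-min #4 returns -3:
  remove root -3; move last element 29 to root → [29, -2, 0, 23, 9, 22, 12, 42, 50, 37]
  29 vs smaller child -2 at index 1, swap → [-2, 29, 0, 23, 9, 22, 12, 42, 50, 37]
  29 vs smaller child 9 at index 4, swap → [-2, 9, 0, 23, 29, 22, 12, 42, 50, 37]
extract-min #5 returns -2:
  remove root -2; move last element 37 to root → [37, 9, 0, 23, 29, 22, 12, 42, 50]
  37 vs smaller child 0 at index 2, swap → [0, 9, 37, 23, 29, 22, 12, 42, 50]
  37 vs smaller child 12 at index 6, swap → [0, 9, 12, 23, 29, 22, 37, 42, 50]
extract-min #6 returns 0:
  remove root 0; move last element 50 to root → [50, 9, 12, 23, 29, 22, 37, 42]
  50 vs smaller child 9 at index 1, swap → [9, 50, 12, 23, 29, 22, 37, 42]
  50 vs smaller child 23 at index 3, swap → [9, 23, 12, 50, 29, 22, 37, 42]
  50 vs only child 42 at index 7, swap → [9, 23, 12, 42, 29, 22, 37, 50]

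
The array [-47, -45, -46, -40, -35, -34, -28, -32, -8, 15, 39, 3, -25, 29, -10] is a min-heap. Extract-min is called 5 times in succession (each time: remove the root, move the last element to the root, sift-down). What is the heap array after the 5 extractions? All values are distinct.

extract-min #1 returns -47:
  remove root -47; move last element -10 to root → [-10, -45, -46, -40, -35, -34, -28, -32, -8, 15, 39, 3, -25, 29]
  -10 vs smaller child -46 at index 2, swap → [-46, -45, -10, -40, -35, -34, -28, -32, -8, 15, 39, 3, -25, 29]
  -10 vs smaller child -34 at index 5, swap → [-46, -45, -34, -40, -35, -10, -28, -32, -8, 15, 39, 3, -25, 29]
  -10 vs smaller child -25 at index 12, swap → [-46, -45, -34, -40, -35, -25, -28, -32, -8, 15, 39, 3, -10, 29]
extract-min #2 returns -46:
  remove root -46; move last element 29 to root → [29, -45, -34, -40, -35, -25, -28, -32, -8, 15, 39, 3, -10]
  29 vs smaller child -45 at index 1, swap → [-45, 29, -34, -40, -35, -25, -28, -32, -8, 15, 39, 3, -10]
  29 vs smaller child -40 at index 3, swap → [-45, -40, -34, 29, -35, -25, -28, -32, -8, 15, 39, 3, -10]
  29 vs smaller child -32 at index 7, swap → [-45, -40, -34, -32, -35, -25, -28, 29, -8, 15, 39, 3, -10]
extract-min #3 returns -45:
  remove root -45; move last element -10 to root → [-10, -40, -34, -32, -35, -25, -28, 29, -8, 15, 39, 3]
  -10 vs smaller child -40 at index 1, swap → [-40, -10, -34, -32, -35, -25, -28, 29, -8, 15, 39, 3]
  -10 vs smaller child -35 at index 4, swap → [-40, -35, -34, -32, -10, -25, -28, 29, -8, 15, 39, 3]
extract-min #4 returns -40:
  remove root -40; move last element 3 to root → [3, -35, -34, -32, -10, -25, -28, 29, -8, 15, 39]
  3 vs smaller child -35 at index 1, swap → [-35, 3, -34, -32, -10, -25, -28, 29, -8, 15, 39]
  3 vs smaller child -32 at index 3, swap → [-35, -32, -34, 3, -10, -25, -28, 29, -8, 15, 39]
  3 vs smaller child -8 at index 8, swap → [-35, -32, -34, -8, -10, -25, -28, 29, 3, 15, 39]
extract-min #5 returns -35:
  remove root -35; move last element 39 to root → [39, -32, -34, -8, -10, -25, -28, 29, 3, 15]
  39 vs smaller child -34 at index 2, swap → [-34, -32, 39, -8, -10, -25, -28, 29, 3, 15]
  39 vs smaller child -28 at index 6, swap → [-34, -32, -28, -8, -10, -25, 39, 29, 3, 15]

[-34, -32, -28, -8, -10, -25, 39, 29, 3, 15]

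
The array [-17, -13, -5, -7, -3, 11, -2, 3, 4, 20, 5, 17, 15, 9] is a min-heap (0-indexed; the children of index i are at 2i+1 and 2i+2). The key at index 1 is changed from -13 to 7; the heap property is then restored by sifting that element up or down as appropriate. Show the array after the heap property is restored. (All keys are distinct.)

[-17, -7, -5, 3, -3, 11, -2, 7, 4, 20, 5, 17, 15, 9]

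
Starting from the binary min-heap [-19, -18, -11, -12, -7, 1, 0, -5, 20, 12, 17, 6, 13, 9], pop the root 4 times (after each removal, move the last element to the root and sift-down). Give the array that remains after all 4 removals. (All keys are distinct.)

[-7, -5, 0, 9, 12, 1, 6, 17, 20, 13]

extract-min #1 returns -19:
  remove root -19; move last element 9 to root → [9, -18, -11, -12, -7, 1, 0, -5, 20, 12, 17, 6, 13]
  9 vs smaller child -18 at index 1, swap → [-18, 9, -11, -12, -7, 1, 0, -5, 20, 12, 17, 6, 13]
  9 vs smaller child -12 at index 3, swap → [-18, -12, -11, 9, -7, 1, 0, -5, 20, 12, 17, 6, 13]
  9 vs smaller child -5 at index 7, swap → [-18, -12, -11, -5, -7, 1, 0, 9, 20, 12, 17, 6, 13]
extract-min #2 returns -18:
  remove root -18; move last element 13 to root → [13, -12, -11, -5, -7, 1, 0, 9, 20, 12, 17, 6]
  13 vs smaller child -12 at index 1, swap → [-12, 13, -11, -5, -7, 1, 0, 9, 20, 12, 17, 6]
  13 vs smaller child -7 at index 4, swap → [-12, -7, -11, -5, 13, 1, 0, 9, 20, 12, 17, 6]
  13 vs smaller child 12 at index 9, swap → [-12, -7, -11, -5, 12, 1, 0, 9, 20, 13, 17, 6]
extract-min #3 returns -12:
  remove root -12; move last element 6 to root → [6, -7, -11, -5, 12, 1, 0, 9, 20, 13, 17]
  6 vs smaller child -11 at index 2, swap → [-11, -7, 6, -5, 12, 1, 0, 9, 20, 13, 17]
  6 vs smaller child 0 at index 6, swap → [-11, -7, 0, -5, 12, 1, 6, 9, 20, 13, 17]
extract-min #4 returns -11:
  remove root -11; move last element 17 to root → [17, -7, 0, -5, 12, 1, 6, 9, 20, 13]
  17 vs smaller child -7 at index 1, swap → [-7, 17, 0, -5, 12, 1, 6, 9, 20, 13]
  17 vs smaller child -5 at index 3, swap → [-7, -5, 0, 17, 12, 1, 6, 9, 20, 13]
  17 vs smaller child 9 at index 7, swap → [-7, -5, 0, 9, 12, 1, 6, 17, 20, 13]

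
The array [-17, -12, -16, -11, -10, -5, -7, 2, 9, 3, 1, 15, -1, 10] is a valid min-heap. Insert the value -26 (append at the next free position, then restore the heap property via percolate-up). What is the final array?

[-26, -12, -17, -11, -10, -5, -16, 2, 9, 3, 1, 15, -1, 10, -7]

append -26 at index 14 → [-17, -12, -16, -11, -10, -5, -7, 2, 9, 3, 1, 15, -1, 10, -26]
-26 < parent -7 at index 6, swap → [-17, -12, -16, -11, -10, -5, -26, 2, 9, 3, 1, 15, -1, 10, -7]
-26 < parent -16 at index 2, swap → [-17, -12, -26, -11, -10, -5, -16, 2, 9, 3, 1, 15, -1, 10, -7]
-26 < parent -17 at index 0, swap → [-26, -12, -17, -11, -10, -5, -16, 2, 9, 3, 1, 15, -1, 10, -7]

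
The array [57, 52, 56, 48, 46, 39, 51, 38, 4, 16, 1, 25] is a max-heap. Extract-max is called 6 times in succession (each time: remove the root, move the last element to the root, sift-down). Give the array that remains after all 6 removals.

extract-max #1 returns 57:
  remove root 57; move last element 25 to root → [25, 52, 56, 48, 46, 39, 51, 38, 4, 16, 1]
  25 vs larger child 56 at index 2, swap → [56, 52, 25, 48, 46, 39, 51, 38, 4, 16, 1]
  25 vs larger child 51 at index 6, swap → [56, 52, 51, 48, 46, 39, 25, 38, 4, 16, 1]
extract-max #2 returns 56:
  remove root 56; move last element 1 to root → [1, 52, 51, 48, 46, 39, 25, 38, 4, 16]
  1 vs larger child 52 at index 1, swap → [52, 1, 51, 48, 46, 39, 25, 38, 4, 16]
  1 vs larger child 48 at index 3, swap → [52, 48, 51, 1, 46, 39, 25, 38, 4, 16]
  1 vs larger child 38 at index 7, swap → [52, 48, 51, 38, 46, 39, 25, 1, 4, 16]
extract-max #3 returns 52:
  remove root 52; move last element 16 to root → [16, 48, 51, 38, 46, 39, 25, 1, 4]
  16 vs larger child 51 at index 2, swap → [51, 48, 16, 38, 46, 39, 25, 1, 4]
  16 vs larger child 39 at index 5, swap → [51, 48, 39, 38, 46, 16, 25, 1, 4]
extract-max #4 returns 51:
  remove root 51; move last element 4 to root → [4, 48, 39, 38, 46, 16, 25, 1]
  4 vs larger child 48 at index 1, swap → [48, 4, 39, 38, 46, 16, 25, 1]
  4 vs larger child 46 at index 4, swap → [48, 46, 39, 38, 4, 16, 25, 1]
extract-max #5 returns 48:
  remove root 48; move last element 1 to root → [1, 46, 39, 38, 4, 16, 25]
  1 vs larger child 46 at index 1, swap → [46, 1, 39, 38, 4, 16, 25]
  1 vs larger child 38 at index 3, swap → [46, 38, 39, 1, 4, 16, 25]
extract-max #6 returns 46:
  remove root 46; move last element 25 to root → [25, 38, 39, 1, 4, 16]
  25 vs larger child 39 at index 2, swap → [39, 38, 25, 1, 4, 16]

[39, 38, 25, 1, 4, 16]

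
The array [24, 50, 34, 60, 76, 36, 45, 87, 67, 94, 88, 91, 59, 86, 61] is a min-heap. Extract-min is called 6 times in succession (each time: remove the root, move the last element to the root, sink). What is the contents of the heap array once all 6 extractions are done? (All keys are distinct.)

[60, 67, 61, 87, 76, 88, 86, 94, 91]

extract-min #1 returns 24:
  remove root 24; move last element 61 to root → [61, 50, 34, 60, 76, 36, 45, 87, 67, 94, 88, 91, 59, 86]
  61 vs smaller child 34 at index 2, swap → [34, 50, 61, 60, 76, 36, 45, 87, 67, 94, 88, 91, 59, 86]
  61 vs smaller child 36 at index 5, swap → [34, 50, 36, 60, 76, 61, 45, 87, 67, 94, 88, 91, 59, 86]
  61 vs smaller child 59 at index 12, swap → [34, 50, 36, 60, 76, 59, 45, 87, 67, 94, 88, 91, 61, 86]
extract-min #2 returns 34:
  remove root 34; move last element 86 to root → [86, 50, 36, 60, 76, 59, 45, 87, 67, 94, 88, 91, 61]
  86 vs smaller child 36 at index 2, swap → [36, 50, 86, 60, 76, 59, 45, 87, 67, 94, 88, 91, 61]
  86 vs smaller child 45 at index 6, swap → [36, 50, 45, 60, 76, 59, 86, 87, 67, 94, 88, 91, 61]
extract-min #3 returns 36:
  remove root 36; move last element 61 to root → [61, 50, 45, 60, 76, 59, 86, 87, 67, 94, 88, 91]
  61 vs smaller child 45 at index 2, swap → [45, 50, 61, 60, 76, 59, 86, 87, 67, 94, 88, 91]
  61 vs smaller child 59 at index 5, swap → [45, 50, 59, 60, 76, 61, 86, 87, 67, 94, 88, 91]
extract-min #4 returns 45:
  remove root 45; move last element 91 to root → [91, 50, 59, 60, 76, 61, 86, 87, 67, 94, 88]
  91 vs smaller child 50 at index 1, swap → [50, 91, 59, 60, 76, 61, 86, 87, 67, 94, 88]
  91 vs smaller child 60 at index 3, swap → [50, 60, 59, 91, 76, 61, 86, 87, 67, 94, 88]
  91 vs smaller child 67 at index 8, swap → [50, 60, 59, 67, 76, 61, 86, 87, 91, 94, 88]
extract-min #5 returns 50:
  remove root 50; move last element 88 to root → [88, 60, 59, 67, 76, 61, 86, 87, 91, 94]
  88 vs smaller child 59 at index 2, swap → [59, 60, 88, 67, 76, 61, 86, 87, 91, 94]
  88 vs smaller child 61 at index 5, swap → [59, 60, 61, 67, 76, 88, 86, 87, 91, 94]
extract-min #6 returns 59:
  remove root 59; move last element 94 to root → [94, 60, 61, 67, 76, 88, 86, 87, 91]
  94 vs smaller child 60 at index 1, swap → [60, 94, 61, 67, 76, 88, 86, 87, 91]
  94 vs smaller child 67 at index 3, swap → [60, 67, 61, 94, 76, 88, 86, 87, 91]
  94 vs smaller child 87 at index 7, swap → [60, 67, 61, 87, 76, 88, 86, 94, 91]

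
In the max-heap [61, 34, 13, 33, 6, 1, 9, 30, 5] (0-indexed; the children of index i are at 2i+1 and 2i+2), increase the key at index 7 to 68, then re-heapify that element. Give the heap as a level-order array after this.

set index 7 from 30 to 68 → [61, 34, 13, 33, 6, 1, 9, 68, 5]
68 > parent 33 at index 3, swap → [61, 34, 13, 68, 6, 1, 9, 33, 5]
68 > parent 34 at index 1, swap → [61, 68, 13, 34, 6, 1, 9, 33, 5]
68 > parent 61 at index 0, swap → [68, 61, 13, 34, 6, 1, 9, 33, 5]

[68, 61, 13, 34, 6, 1, 9, 33, 5]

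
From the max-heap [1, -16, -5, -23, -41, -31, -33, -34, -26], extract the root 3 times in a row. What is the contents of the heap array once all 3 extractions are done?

extract-max #1 returns 1:
  remove root 1; move last element -26 to root → [-26, -16, -5, -23, -41, -31, -33, -34]
  -26 vs larger child -5 at index 2, swap → [-5, -16, -26, -23, -41, -31, -33, -34]
extract-max #2 returns -5:
  remove root -5; move last element -34 to root → [-34, -16, -26, -23, -41, -31, -33]
  -34 vs larger child -16 at index 1, swap → [-16, -34, -26, -23, -41, -31, -33]
  -34 vs larger child -23 at index 3, swap → [-16, -23, -26, -34, -41, -31, -33]
extract-max #3 returns -16:
  remove root -16; move last element -33 to root → [-33, -23, -26, -34, -41, -31]
  -33 vs larger child -23 at index 1, swap → [-23, -33, -26, -34, -41, -31]

[-23, -33, -26, -34, -41, -31]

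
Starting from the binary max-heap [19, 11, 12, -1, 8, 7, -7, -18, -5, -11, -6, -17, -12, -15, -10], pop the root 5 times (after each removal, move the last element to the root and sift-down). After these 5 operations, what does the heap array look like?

[-1, -5, -7, -12, -6, -10, -17, -18, -15, -11]

extract-max #1 returns 19:
  remove root 19; move last element -10 to root → [-10, 11, 12, -1, 8, 7, -7, -18, -5, -11, -6, -17, -12, -15]
  -10 vs larger child 12 at index 2, swap → [12, 11, -10, -1, 8, 7, -7, -18, -5, -11, -6, -17, -12, -15]
  -10 vs larger child 7 at index 5, swap → [12, 11, 7, -1, 8, -10, -7, -18, -5, -11, -6, -17, -12, -15]
extract-max #2 returns 12:
  remove root 12; move last element -15 to root → [-15, 11, 7, -1, 8, -10, -7, -18, -5, -11, -6, -17, -12]
  -15 vs larger child 11 at index 1, swap → [11, -15, 7, -1, 8, -10, -7, -18, -5, -11, -6, -17, -12]
  -15 vs larger child 8 at index 4, swap → [11, 8, 7, -1, -15, -10, -7, -18, -5, -11, -6, -17, -12]
  -15 vs larger child -6 at index 10, swap → [11, 8, 7, -1, -6, -10, -7, -18, -5, -11, -15, -17, -12]
extract-max #3 returns 11:
  remove root 11; move last element -12 to root → [-12, 8, 7, -1, -6, -10, -7, -18, -5, -11, -15, -17]
  -12 vs larger child 8 at index 1, swap → [8, -12, 7, -1, -6, -10, -7, -18, -5, -11, -15, -17]
  -12 vs larger child -1 at index 3, swap → [8, -1, 7, -12, -6, -10, -7, -18, -5, -11, -15, -17]
  -12 vs larger child -5 at index 8, swap → [8, -1, 7, -5, -6, -10, -7, -18, -12, -11, -15, -17]
extract-max #4 returns 8:
  remove root 8; move last element -17 to root → [-17, -1, 7, -5, -6, -10, -7, -18, -12, -11, -15]
  -17 vs larger child 7 at index 2, swap → [7, -1, -17, -5, -6, -10, -7, -18, -12, -11, -15]
  -17 vs larger child -7 at index 6, swap → [7, -1, -7, -5, -6, -10, -17, -18, -12, -11, -15]
extract-max #5 returns 7:
  remove root 7; move last element -15 to root → [-15, -1, -7, -5, -6, -10, -17, -18, -12, -11]
  -15 vs larger child -1 at index 1, swap → [-1, -15, -7, -5, -6, -10, -17, -18, -12, -11]
  -15 vs larger child -5 at index 3, swap → [-1, -5, -7, -15, -6, -10, -17, -18, -12, -11]
  -15 vs larger child -12 at index 8, swap → [-1, -5, -7, -12, -6, -10, -17, -18, -15, -11]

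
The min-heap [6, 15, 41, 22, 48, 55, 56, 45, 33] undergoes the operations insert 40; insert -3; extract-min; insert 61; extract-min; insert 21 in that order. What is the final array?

insert 40:
  append 40 at index 9 → [6, 15, 41, 22, 48, 55, 56, 45, 33, 40]
  40 < parent 48 at index 4, swap → [6, 15, 41, 22, 40, 55, 56, 45, 33, 48]
insert -3:
  append -3 at index 10 → [6, 15, 41, 22, 40, 55, 56, 45, 33, 48, -3]
  -3 < parent 40 at index 4, swap → [6, 15, 41, 22, -3, 55, 56, 45, 33, 48, 40]
  -3 < parent 15 at index 1, swap → [6, -3, 41, 22, 15, 55, 56, 45, 33, 48, 40]
  -3 < parent 6 at index 0, swap → [-3, 6, 41, 22, 15, 55, 56, 45, 33, 48, 40]
extract-min → returns -3:
  remove root -3; move last element 40 to root → [40, 6, 41, 22, 15, 55, 56, 45, 33, 48]
  40 vs smaller child 6 at index 1, swap → [6, 40, 41, 22, 15, 55, 56, 45, 33, 48]
  40 vs smaller child 15 at index 4, swap → [6, 15, 41, 22, 40, 55, 56, 45, 33, 48]
insert 61:
  append 61 at index 10 → [6, 15, 41, 22, 40, 55, 56, 45, 33, 48, 61] (no swap needed)
extract-min → returns 6:
  remove root 6; move last element 61 to root → [61, 15, 41, 22, 40, 55, 56, 45, 33, 48]
  61 vs smaller child 15 at index 1, swap → [15, 61, 41, 22, 40, 55, 56, 45, 33, 48]
  61 vs smaller child 22 at index 3, swap → [15, 22, 41, 61, 40, 55, 56, 45, 33, 48]
  61 vs smaller child 33 at index 8, swap → [15, 22, 41, 33, 40, 55, 56, 45, 61, 48]
insert 21:
  append 21 at index 10 → [15, 22, 41, 33, 40, 55, 56, 45, 61, 48, 21]
  21 < parent 40 at index 4, swap → [15, 22, 41, 33, 21, 55, 56, 45, 61, 48, 40]
  21 < parent 22 at index 1, swap → [15, 21, 41, 33, 22, 55, 56, 45, 61, 48, 40]

[15, 21, 41, 33, 22, 55, 56, 45, 61, 48, 40]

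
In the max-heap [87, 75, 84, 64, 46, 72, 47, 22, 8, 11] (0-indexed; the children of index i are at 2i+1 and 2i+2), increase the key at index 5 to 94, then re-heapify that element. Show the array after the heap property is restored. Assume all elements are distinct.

set index 5 from 72 to 94 → [87, 75, 84, 64, 46, 94, 47, 22, 8, 11]
94 > parent 84 at index 2, swap → [87, 75, 94, 64, 46, 84, 47, 22, 8, 11]
94 > parent 87 at index 0, swap → [94, 75, 87, 64, 46, 84, 47, 22, 8, 11]

[94, 75, 87, 64, 46, 84, 47, 22, 8, 11]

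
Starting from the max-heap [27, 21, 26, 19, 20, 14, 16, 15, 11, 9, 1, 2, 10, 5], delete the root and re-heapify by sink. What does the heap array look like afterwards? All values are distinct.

[26, 21, 16, 19, 20, 14, 5, 15, 11, 9, 1, 2, 10]

remove root 27; move last element 5 to root → [5, 21, 26, 19, 20, 14, 16, 15, 11, 9, 1, 2, 10]
5 vs larger child 26 at index 2, swap → [26, 21, 5, 19, 20, 14, 16, 15, 11, 9, 1, 2, 10]
5 vs larger child 16 at index 6, swap → [26, 21, 16, 19, 20, 14, 5, 15, 11, 9, 1, 2, 10]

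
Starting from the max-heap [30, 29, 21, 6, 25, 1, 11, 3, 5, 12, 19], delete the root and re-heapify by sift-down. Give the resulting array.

[29, 25, 21, 6, 19, 1, 11, 3, 5, 12]

remove root 30; move last element 19 to root → [19, 29, 21, 6, 25, 1, 11, 3, 5, 12]
19 vs larger child 29 at index 1, swap → [29, 19, 21, 6, 25, 1, 11, 3, 5, 12]
19 vs larger child 25 at index 4, swap → [29, 25, 21, 6, 19, 1, 11, 3, 5, 12]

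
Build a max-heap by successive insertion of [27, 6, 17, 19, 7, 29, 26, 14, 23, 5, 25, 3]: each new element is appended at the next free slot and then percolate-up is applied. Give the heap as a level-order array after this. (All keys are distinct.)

[29, 25, 27, 19, 23, 17, 26, 6, 14, 5, 7, 3]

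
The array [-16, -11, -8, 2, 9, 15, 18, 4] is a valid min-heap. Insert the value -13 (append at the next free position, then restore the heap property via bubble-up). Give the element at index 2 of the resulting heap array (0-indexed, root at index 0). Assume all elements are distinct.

-8

append -13 at index 8 → [-16, -11, -8, 2, 9, 15, 18, 4, -13]
-13 < parent 2 at index 3, swap → [-16, -11, -8, -13, 9, 15, 18, 4, 2]
-13 < parent -11 at index 1, swap → [-16, -13, -8, -11, 9, 15, 18, 4, 2]
resulting array: [-16, -13, -8, -11, 9, 15, 18, 4, 2]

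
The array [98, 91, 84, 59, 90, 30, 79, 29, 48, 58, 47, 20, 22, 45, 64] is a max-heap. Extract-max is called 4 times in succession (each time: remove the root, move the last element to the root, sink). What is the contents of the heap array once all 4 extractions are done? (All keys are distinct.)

extract-max #1 returns 98:
  remove root 98; move last element 64 to root → [64, 91, 84, 59, 90, 30, 79, 29, 48, 58, 47, 20, 22, 45]
  64 vs larger child 91 at index 1, swap → [91, 64, 84, 59, 90, 30, 79, 29, 48, 58, 47, 20, 22, 45]
  64 vs larger child 90 at index 4, swap → [91, 90, 84, 59, 64, 30, 79, 29, 48, 58, 47, 20, 22, 45]
extract-max #2 returns 91:
  remove root 91; move last element 45 to root → [45, 90, 84, 59, 64, 30, 79, 29, 48, 58, 47, 20, 22]
  45 vs larger child 90 at index 1, swap → [90, 45, 84, 59, 64, 30, 79, 29, 48, 58, 47, 20, 22]
  45 vs larger child 64 at index 4, swap → [90, 64, 84, 59, 45, 30, 79, 29, 48, 58, 47, 20, 22]
  45 vs larger child 58 at index 9, swap → [90, 64, 84, 59, 58, 30, 79, 29, 48, 45, 47, 20, 22]
extract-max #3 returns 90:
  remove root 90; move last element 22 to root → [22, 64, 84, 59, 58, 30, 79, 29, 48, 45, 47, 20]
  22 vs larger child 84 at index 2, swap → [84, 64, 22, 59, 58, 30, 79, 29, 48, 45, 47, 20]
  22 vs larger child 79 at index 6, swap → [84, 64, 79, 59, 58, 30, 22, 29, 48, 45, 47, 20]
extract-max #4 returns 84:
  remove root 84; move last element 20 to root → [20, 64, 79, 59, 58, 30, 22, 29, 48, 45, 47]
  20 vs larger child 79 at index 2, swap → [79, 64, 20, 59, 58, 30, 22, 29, 48, 45, 47]
  20 vs larger child 30 at index 5, swap → [79, 64, 30, 59, 58, 20, 22, 29, 48, 45, 47]

[79, 64, 30, 59, 58, 20, 22, 29, 48, 45, 47]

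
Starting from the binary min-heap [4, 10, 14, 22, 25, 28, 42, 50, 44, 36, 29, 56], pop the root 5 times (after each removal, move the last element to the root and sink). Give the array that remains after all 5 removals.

[28, 36, 29, 44, 56, 50, 42]

extract-min #1 returns 4:
  remove root 4; move last element 56 to root → [56, 10, 14, 22, 25, 28, 42, 50, 44, 36, 29]
  56 vs smaller child 10 at index 1, swap → [10, 56, 14, 22, 25, 28, 42, 50, 44, 36, 29]
  56 vs smaller child 22 at index 3, swap → [10, 22, 14, 56, 25, 28, 42, 50, 44, 36, 29]
  56 vs smaller child 44 at index 8, swap → [10, 22, 14, 44, 25, 28, 42, 50, 56, 36, 29]
extract-min #2 returns 10:
  remove root 10; move last element 29 to root → [29, 22, 14, 44, 25, 28, 42, 50, 56, 36]
  29 vs smaller child 14 at index 2, swap → [14, 22, 29, 44, 25, 28, 42, 50, 56, 36]
  29 vs smaller child 28 at index 5, swap → [14, 22, 28, 44, 25, 29, 42, 50, 56, 36]
extract-min #3 returns 14:
  remove root 14; move last element 36 to root → [36, 22, 28, 44, 25, 29, 42, 50, 56]
  36 vs smaller child 22 at index 1, swap → [22, 36, 28, 44, 25, 29, 42, 50, 56]
  36 vs smaller child 25 at index 4, swap → [22, 25, 28, 44, 36, 29, 42, 50, 56]
extract-min #4 returns 22:
  remove root 22; move last element 56 to root → [56, 25, 28, 44, 36, 29, 42, 50]
  56 vs smaller child 25 at index 1, swap → [25, 56, 28, 44, 36, 29, 42, 50]
  56 vs smaller child 36 at index 4, swap → [25, 36, 28, 44, 56, 29, 42, 50]
extract-min #5 returns 25:
  remove root 25; move last element 50 to root → [50, 36, 28, 44, 56, 29, 42]
  50 vs smaller child 28 at index 2, swap → [28, 36, 50, 44, 56, 29, 42]
  50 vs smaller child 29 at index 5, swap → [28, 36, 29, 44, 56, 50, 42]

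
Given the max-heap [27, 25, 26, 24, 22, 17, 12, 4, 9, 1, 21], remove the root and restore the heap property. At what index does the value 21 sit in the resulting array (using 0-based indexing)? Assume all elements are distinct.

2

remove root 27; move last element 21 to root → [21, 25, 26, 24, 22, 17, 12, 4, 9, 1]
21 vs larger child 26 at index 2, swap → [26, 25, 21, 24, 22, 17, 12, 4, 9, 1]
resulting array: [26, 25, 21, 24, 22, 17, 12, 4, 9, 1]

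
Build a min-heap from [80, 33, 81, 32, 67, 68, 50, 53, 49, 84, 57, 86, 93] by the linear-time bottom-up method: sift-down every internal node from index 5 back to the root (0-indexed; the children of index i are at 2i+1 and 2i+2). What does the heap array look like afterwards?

[32, 33, 50, 49, 57, 68, 81, 53, 80, 84, 67, 86, 93]

sift down from index 5: already satisfies heap property
sift down from index 4:
  67 vs smaller child 57 at index 10, swap → [80, 33, 81, 32, 57, 68, 50, 53, 49, 84, 67, 86, 93]
sift down from index 3: already satisfies heap property
sift down from index 2:
  81 vs smaller child 50 at index 6, swap → [80, 33, 50, 32, 57, 68, 81, 53, 49, 84, 67, 86, 93]
sift down from index 1:
  33 vs smaller child 32 at index 3, swap → [80, 32, 50, 33, 57, 68, 81, 53, 49, 84, 67, 86, 93]
sift down from index 0:
  80 vs smaller child 32 at index 1, swap → [32, 80, 50, 33, 57, 68, 81, 53, 49, 84, 67, 86, 93]
  80 vs smaller child 33 at index 3, swap → [32, 33, 50, 80, 57, 68, 81, 53, 49, 84, 67, 86, 93]
  80 vs smaller child 49 at index 8, swap → [32, 33, 50, 49, 57, 68, 81, 53, 80, 84, 67, 86, 93]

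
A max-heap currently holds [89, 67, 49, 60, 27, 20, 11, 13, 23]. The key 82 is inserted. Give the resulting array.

[89, 82, 49, 60, 67, 20, 11, 13, 23, 27]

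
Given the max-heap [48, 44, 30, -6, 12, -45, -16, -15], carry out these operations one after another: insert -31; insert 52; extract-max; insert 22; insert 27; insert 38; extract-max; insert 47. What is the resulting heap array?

[47, 27, 44, -6, 22, 38, -16, -15, -31, 12, -45, 30]

insert -31:
  append -31 at index 8 → [48, 44, 30, -6, 12, -45, -16, -15, -31] (no swap needed)
insert 52:
  append 52 at index 9 → [48, 44, 30, -6, 12, -45, -16, -15, -31, 52]
  52 > parent 12 at index 4, swap → [48, 44, 30, -6, 52, -45, -16, -15, -31, 12]
  52 > parent 44 at index 1, swap → [48, 52, 30, -6, 44, -45, -16, -15, -31, 12]
  52 > parent 48 at index 0, swap → [52, 48, 30, -6, 44, -45, -16, -15, -31, 12]
extract-max → returns 52:
  remove root 52; move last element 12 to root → [12, 48, 30, -6, 44, -45, -16, -15, -31]
  12 vs larger child 48 at index 1, swap → [48, 12, 30, -6, 44, -45, -16, -15, -31]
  12 vs larger child 44 at index 4, swap → [48, 44, 30, -6, 12, -45, -16, -15, -31]
insert 22:
  append 22 at index 9 → [48, 44, 30, -6, 12, -45, -16, -15, -31, 22]
  22 > parent 12 at index 4, swap → [48, 44, 30, -6, 22, -45, -16, -15, -31, 12]
insert 27:
  append 27 at index 10 → [48, 44, 30, -6, 22, -45, -16, -15, -31, 12, 27]
  27 > parent 22 at index 4, swap → [48, 44, 30, -6, 27, -45, -16, -15, -31, 12, 22]
insert 38:
  append 38 at index 11 → [48, 44, 30, -6, 27, -45, -16, -15, -31, 12, 22, 38]
  38 > parent -45 at index 5, swap → [48, 44, 30, -6, 27, 38, -16, -15, -31, 12, 22, -45]
  38 > parent 30 at index 2, swap → [48, 44, 38, -6, 27, 30, -16, -15, -31, 12, 22, -45]
extract-max → returns 48:
  remove root 48; move last element -45 to root → [-45, 44, 38, -6, 27, 30, -16, -15, -31, 12, 22]
  -45 vs larger child 44 at index 1, swap → [44, -45, 38, -6, 27, 30, -16, -15, -31, 12, 22]
  -45 vs larger child 27 at index 4, swap → [44, 27, 38, -6, -45, 30, -16, -15, -31, 12, 22]
  -45 vs larger child 22 at index 10, swap → [44, 27, 38, -6, 22, 30, -16, -15, -31, 12, -45]
insert 47:
  append 47 at index 11 → [44, 27, 38, -6, 22, 30, -16, -15, -31, 12, -45, 47]
  47 > parent 30 at index 5, swap → [44, 27, 38, -6, 22, 47, -16, -15, -31, 12, -45, 30]
  47 > parent 38 at index 2, swap → [44, 27, 47, -6, 22, 38, -16, -15, -31, 12, -45, 30]
  47 > parent 44 at index 0, swap → [47, 27, 44, -6, 22, 38, -16, -15, -31, 12, -45, 30]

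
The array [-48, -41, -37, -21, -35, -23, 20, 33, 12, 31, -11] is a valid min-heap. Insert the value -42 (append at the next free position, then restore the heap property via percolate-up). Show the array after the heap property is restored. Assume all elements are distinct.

[-48, -41, -42, -21, -35, -37, 20, 33, 12, 31, -11, -23]

append -42 at index 11 → [-48, -41, -37, -21, -35, -23, 20, 33, 12, 31, -11, -42]
-42 < parent -23 at index 5, swap → [-48, -41, -37, -21, -35, -42, 20, 33, 12, 31, -11, -23]
-42 < parent -37 at index 2, swap → [-48, -41, -42, -21, -35, -37, 20, 33, 12, 31, -11, -23]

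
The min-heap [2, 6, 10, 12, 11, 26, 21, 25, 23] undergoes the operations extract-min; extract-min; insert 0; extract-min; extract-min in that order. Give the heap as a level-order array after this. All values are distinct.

extract-min → returns 2:
  remove root 2; move last element 23 to root → [23, 6, 10, 12, 11, 26, 21, 25]
  23 vs smaller child 6 at index 1, swap → [6, 23, 10, 12, 11, 26, 21, 25]
  23 vs smaller child 11 at index 4, swap → [6, 11, 10, 12, 23, 26, 21, 25]
extract-min → returns 6:
  remove root 6; move last element 25 to root → [25, 11, 10, 12, 23, 26, 21]
  25 vs smaller child 10 at index 2, swap → [10, 11, 25, 12, 23, 26, 21]
  25 vs smaller child 21 at index 6, swap → [10, 11, 21, 12, 23, 26, 25]
insert 0:
  append 0 at index 7 → [10, 11, 21, 12, 23, 26, 25, 0]
  0 < parent 12 at index 3, swap → [10, 11, 21, 0, 23, 26, 25, 12]
  0 < parent 11 at index 1, swap → [10, 0, 21, 11, 23, 26, 25, 12]
  0 < parent 10 at index 0, swap → [0, 10, 21, 11, 23, 26, 25, 12]
extract-min → returns 0:
  remove root 0; move last element 12 to root → [12, 10, 21, 11, 23, 26, 25]
  12 vs smaller child 10 at index 1, swap → [10, 12, 21, 11, 23, 26, 25]
  12 vs smaller child 11 at index 3, swap → [10, 11, 21, 12, 23, 26, 25]
extract-min → returns 10:
  remove root 10; move last element 25 to root → [25, 11, 21, 12, 23, 26]
  25 vs smaller child 11 at index 1, swap → [11, 25, 21, 12, 23, 26]
  25 vs smaller child 12 at index 3, swap → [11, 12, 21, 25, 23, 26]

[11, 12, 21, 25, 23, 26]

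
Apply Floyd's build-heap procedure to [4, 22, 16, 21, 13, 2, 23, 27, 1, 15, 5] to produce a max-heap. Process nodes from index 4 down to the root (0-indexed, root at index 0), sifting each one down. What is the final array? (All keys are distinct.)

sift down from index 4:
  13 vs larger child 15 at index 9, swap → [4, 22, 16, 21, 15, 2, 23, 27, 1, 13, 5]
sift down from index 3:
  21 vs larger child 27 at index 7, swap → [4, 22, 16, 27, 15, 2, 23, 21, 1, 13, 5]
sift down from index 2:
  16 vs larger child 23 at index 6, swap → [4, 22, 23, 27, 15, 2, 16, 21, 1, 13, 5]
sift down from index 1:
  22 vs larger child 27 at index 3, swap → [4, 27, 23, 22, 15, 2, 16, 21, 1, 13, 5]
sift down from index 0:
  4 vs larger child 27 at index 1, swap → [27, 4, 23, 22, 15, 2, 16, 21, 1, 13, 5]
  4 vs larger child 22 at index 3, swap → [27, 22, 23, 4, 15, 2, 16, 21, 1, 13, 5]
  4 vs larger child 21 at index 7, swap → [27, 22, 23, 21, 15, 2, 16, 4, 1, 13, 5]

[27, 22, 23, 21, 15, 2, 16, 4, 1, 13, 5]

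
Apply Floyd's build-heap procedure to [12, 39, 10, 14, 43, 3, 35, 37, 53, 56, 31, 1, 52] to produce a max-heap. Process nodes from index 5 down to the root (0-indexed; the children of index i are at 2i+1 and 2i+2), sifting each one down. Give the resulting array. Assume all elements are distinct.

[56, 53, 52, 37, 43, 10, 35, 12, 14, 39, 31, 1, 3]

sift down from index 5:
  3 vs larger child 52 at index 12, swap → [12, 39, 10, 14, 43, 52, 35, 37, 53, 56, 31, 1, 3]
sift down from index 4:
  43 vs larger child 56 at index 9, swap → [12, 39, 10, 14, 56, 52, 35, 37, 53, 43, 31, 1, 3]
sift down from index 3:
  14 vs larger child 53 at index 8, swap → [12, 39, 10, 53, 56, 52, 35, 37, 14, 43, 31, 1, 3]
sift down from index 2:
  10 vs larger child 52 at index 5, swap → [12, 39, 52, 53, 56, 10, 35, 37, 14, 43, 31, 1, 3]
sift down from index 1:
  39 vs larger child 56 at index 4, swap → [12, 56, 52, 53, 39, 10, 35, 37, 14, 43, 31, 1, 3]
  39 vs larger child 43 at index 9, swap → [12, 56, 52, 53, 43, 10, 35, 37, 14, 39, 31, 1, 3]
sift down from index 0:
  12 vs larger child 56 at index 1, swap → [56, 12, 52, 53, 43, 10, 35, 37, 14, 39, 31, 1, 3]
  12 vs larger child 53 at index 3, swap → [56, 53, 52, 12, 43, 10, 35, 37, 14, 39, 31, 1, 3]
  12 vs larger child 37 at index 7, swap → [56, 53, 52, 37, 43, 10, 35, 12, 14, 39, 31, 1, 3]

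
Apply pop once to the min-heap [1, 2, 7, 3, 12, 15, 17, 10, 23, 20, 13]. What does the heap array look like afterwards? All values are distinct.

[2, 3, 7, 10, 12, 15, 17, 13, 23, 20]

remove root 1; move last element 13 to root → [13, 2, 7, 3, 12, 15, 17, 10, 23, 20]
13 vs smaller child 2 at index 1, swap → [2, 13, 7, 3, 12, 15, 17, 10, 23, 20]
13 vs smaller child 3 at index 3, swap → [2, 3, 7, 13, 12, 15, 17, 10, 23, 20]
13 vs smaller child 10 at index 7, swap → [2, 3, 7, 10, 12, 15, 17, 13, 23, 20]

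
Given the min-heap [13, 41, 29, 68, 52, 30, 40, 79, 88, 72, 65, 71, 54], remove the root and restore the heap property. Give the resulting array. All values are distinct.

remove root 13; move last element 54 to root → [54, 41, 29, 68, 52, 30, 40, 79, 88, 72, 65, 71]
54 vs smaller child 29 at index 2, swap → [29, 41, 54, 68, 52, 30, 40, 79, 88, 72, 65, 71]
54 vs smaller child 30 at index 5, swap → [29, 41, 30, 68, 52, 54, 40, 79, 88, 72, 65, 71]

[29, 41, 30, 68, 52, 54, 40, 79, 88, 72, 65, 71]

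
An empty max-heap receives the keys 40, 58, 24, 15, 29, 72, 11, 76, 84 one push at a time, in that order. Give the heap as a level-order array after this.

Insert 40:
  append 40 at index 0 → [40] (no swap needed)
Insert 58:
  append 58 at index 1 → [40, 58]
  58 > parent 40 at index 0, swap → [58, 40]
Insert 24:
  append 24 at index 2 → [58, 40, 24] (no swap needed)
Insert 15:
  append 15 at index 3 → [58, 40, 24, 15] (no swap needed)
Insert 29:
  append 29 at index 4 → [58, 40, 24, 15, 29] (no swap needed)
Insert 72:
  append 72 at index 5 → [58, 40, 24, 15, 29, 72]
  72 > parent 24 at index 2, swap → [58, 40, 72, 15, 29, 24]
  72 > parent 58 at index 0, swap → [72, 40, 58, 15, 29, 24]
Insert 11:
  append 11 at index 6 → [72, 40, 58, 15, 29, 24, 11] (no swap needed)
Insert 76:
  append 76 at index 7 → [72, 40, 58, 15, 29, 24, 11, 76]
  76 > parent 15 at index 3, swap → [72, 40, 58, 76, 29, 24, 11, 15]
  76 > parent 40 at index 1, swap → [72, 76, 58, 40, 29, 24, 11, 15]
  76 > parent 72 at index 0, swap → [76, 72, 58, 40, 29, 24, 11, 15]
Insert 84:
  append 84 at index 8 → [76, 72, 58, 40, 29, 24, 11, 15, 84]
  84 > parent 40 at index 3, swap → [76, 72, 58, 84, 29, 24, 11, 15, 40]
  84 > parent 72 at index 1, swap → [76, 84, 58, 72, 29, 24, 11, 15, 40]
  84 > parent 76 at index 0, swap → [84, 76, 58, 72, 29, 24, 11, 15, 40]

[84, 76, 58, 72, 29, 24, 11, 15, 40]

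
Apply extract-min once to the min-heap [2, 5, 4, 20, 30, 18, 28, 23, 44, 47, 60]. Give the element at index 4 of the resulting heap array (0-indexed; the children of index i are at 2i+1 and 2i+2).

30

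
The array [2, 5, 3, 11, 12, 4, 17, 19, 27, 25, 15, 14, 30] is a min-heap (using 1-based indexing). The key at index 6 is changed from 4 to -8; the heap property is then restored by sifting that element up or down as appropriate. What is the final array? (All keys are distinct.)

set index 6 from 4 to -8 → [2, 5, 3, 11, 12, -8, 17, 19, 27, 25, 15, 14, 30]
-8 < parent 3 at index 3, swap → [2, 5, -8, 11, 12, 3, 17, 19, 27, 25, 15, 14, 30]
-8 < parent 2 at index 1, swap → [-8, 5, 2, 11, 12, 3, 17, 19, 27, 25, 15, 14, 30]

[-8, 5, 2, 11, 12, 3, 17, 19, 27, 25, 15, 14, 30]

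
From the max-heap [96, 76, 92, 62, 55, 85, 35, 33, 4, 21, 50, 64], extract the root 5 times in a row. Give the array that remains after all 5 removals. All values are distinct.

[62, 55, 50, 33, 21, 4, 35]

extract-max #1 returns 96:
  remove root 96; move last element 64 to root → [64, 76, 92, 62, 55, 85, 35, 33, 4, 21, 50]
  64 vs larger child 92 at index 2, swap → [92, 76, 64, 62, 55, 85, 35, 33, 4, 21, 50]
  64 vs larger child 85 at index 5, swap → [92, 76, 85, 62, 55, 64, 35, 33, 4, 21, 50]
extract-max #2 returns 92:
  remove root 92; move last element 50 to root → [50, 76, 85, 62, 55, 64, 35, 33, 4, 21]
  50 vs larger child 85 at index 2, swap → [85, 76, 50, 62, 55, 64, 35, 33, 4, 21]
  50 vs larger child 64 at index 5, swap → [85, 76, 64, 62, 55, 50, 35, 33, 4, 21]
extract-max #3 returns 85:
  remove root 85; move last element 21 to root → [21, 76, 64, 62, 55, 50, 35, 33, 4]
  21 vs larger child 76 at index 1, swap → [76, 21, 64, 62, 55, 50, 35, 33, 4]
  21 vs larger child 62 at index 3, swap → [76, 62, 64, 21, 55, 50, 35, 33, 4]
  21 vs larger child 33 at index 7, swap → [76, 62, 64, 33, 55, 50, 35, 21, 4]
extract-max #4 returns 76:
  remove root 76; move last element 4 to root → [4, 62, 64, 33, 55, 50, 35, 21]
  4 vs larger child 64 at index 2, swap → [64, 62, 4, 33, 55, 50, 35, 21]
  4 vs larger child 50 at index 5, swap → [64, 62, 50, 33, 55, 4, 35, 21]
extract-max #5 returns 64:
  remove root 64; move last element 21 to root → [21, 62, 50, 33, 55, 4, 35]
  21 vs larger child 62 at index 1, swap → [62, 21, 50, 33, 55, 4, 35]
  21 vs larger child 55 at index 4, swap → [62, 55, 50, 33, 21, 4, 35]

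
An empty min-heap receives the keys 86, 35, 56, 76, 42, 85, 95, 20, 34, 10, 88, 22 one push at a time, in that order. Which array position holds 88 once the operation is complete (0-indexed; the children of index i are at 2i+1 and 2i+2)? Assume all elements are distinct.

Insert 86:
  append 86 at index 0 → [86] (no swap needed)
Insert 35:
  append 35 at index 1 → [86, 35]
  35 < parent 86 at index 0, swap → [35, 86]
Insert 56:
  append 56 at index 2 → [35, 86, 56] (no swap needed)
Insert 76:
  append 76 at index 3 → [35, 86, 56, 76]
  76 < parent 86 at index 1, swap → [35, 76, 56, 86]
Insert 42:
  append 42 at index 4 → [35, 76, 56, 86, 42]
  42 < parent 76 at index 1, swap → [35, 42, 56, 86, 76]
Insert 85:
  append 85 at index 5 → [35, 42, 56, 86, 76, 85] (no swap needed)
Insert 95:
  append 95 at index 6 → [35, 42, 56, 86, 76, 85, 95] (no swap needed)
Insert 20:
  append 20 at index 7 → [35, 42, 56, 86, 76, 85, 95, 20]
  20 < parent 86 at index 3, swap → [35, 42, 56, 20, 76, 85, 95, 86]
  20 < parent 42 at index 1, swap → [35, 20, 56, 42, 76, 85, 95, 86]
  20 < parent 35 at index 0, swap → [20, 35, 56, 42, 76, 85, 95, 86]
Insert 34:
  append 34 at index 8 → [20, 35, 56, 42, 76, 85, 95, 86, 34]
  34 < parent 42 at index 3, swap → [20, 35, 56, 34, 76, 85, 95, 86, 42]
  34 < parent 35 at index 1, swap → [20, 34, 56, 35, 76, 85, 95, 86, 42]
Insert 10:
  append 10 at index 9 → [20, 34, 56, 35, 76, 85, 95, 86, 42, 10]
  10 < parent 76 at index 4, swap → [20, 34, 56, 35, 10, 85, 95, 86, 42, 76]
  10 < parent 34 at index 1, swap → [20, 10, 56, 35, 34, 85, 95, 86, 42, 76]
  10 < parent 20 at index 0, swap → [10, 20, 56, 35, 34, 85, 95, 86, 42, 76]
Insert 88:
  append 88 at index 10 → [10, 20, 56, 35, 34, 85, 95, 86, 42, 76, 88] (no swap needed)
Insert 22:
  append 22 at index 11 → [10, 20, 56, 35, 34, 85, 95, 86, 42, 76, 88, 22]
  22 < parent 85 at index 5, swap → [10, 20, 56, 35, 34, 22, 95, 86, 42, 76, 88, 85]
  22 < parent 56 at index 2, swap → [10, 20, 22, 35, 34, 56, 95, 86, 42, 76, 88, 85]
resulting array: [10, 20, 22, 35, 34, 56, 95, 86, 42, 76, 88, 85]

10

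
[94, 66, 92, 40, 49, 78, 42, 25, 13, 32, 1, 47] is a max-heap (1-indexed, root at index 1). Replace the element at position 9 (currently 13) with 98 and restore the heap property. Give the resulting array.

set index 9 from 13 to 98 → [94, 66, 92, 40, 49, 78, 42, 25, 98, 32, 1, 47]
98 > parent 40 at index 4, swap → [94, 66, 92, 98, 49, 78, 42, 25, 40, 32, 1, 47]
98 > parent 66 at index 2, swap → [94, 98, 92, 66, 49, 78, 42, 25, 40, 32, 1, 47]
98 > parent 94 at index 1, swap → [98, 94, 92, 66, 49, 78, 42, 25, 40, 32, 1, 47]

[98, 94, 92, 66, 49, 78, 42, 25, 40, 32, 1, 47]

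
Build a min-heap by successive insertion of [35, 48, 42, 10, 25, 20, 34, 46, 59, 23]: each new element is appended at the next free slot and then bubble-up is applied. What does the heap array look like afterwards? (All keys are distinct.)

[10, 23, 20, 46, 25, 42, 34, 48, 59, 35]

Insert 35:
  append 35 at index 0 → [35] (no swap needed)
Insert 48:
  append 48 at index 1 → [35, 48] (no swap needed)
Insert 42:
  append 42 at index 2 → [35, 48, 42] (no swap needed)
Insert 10:
  append 10 at index 3 → [35, 48, 42, 10]
  10 < parent 48 at index 1, swap → [35, 10, 42, 48]
  10 < parent 35 at index 0, swap → [10, 35, 42, 48]
Insert 25:
  append 25 at index 4 → [10, 35, 42, 48, 25]
  25 < parent 35 at index 1, swap → [10, 25, 42, 48, 35]
Insert 20:
  append 20 at index 5 → [10, 25, 42, 48, 35, 20]
  20 < parent 42 at index 2, swap → [10, 25, 20, 48, 35, 42]
Insert 34:
  append 34 at index 6 → [10, 25, 20, 48, 35, 42, 34] (no swap needed)
Insert 46:
  append 46 at index 7 → [10, 25, 20, 48, 35, 42, 34, 46]
  46 < parent 48 at index 3, swap → [10, 25, 20, 46, 35, 42, 34, 48]
Insert 59:
  append 59 at index 8 → [10, 25, 20, 46, 35, 42, 34, 48, 59] (no swap needed)
Insert 23:
  append 23 at index 9 → [10, 25, 20, 46, 35, 42, 34, 48, 59, 23]
  23 < parent 35 at index 4, swap → [10, 25, 20, 46, 23, 42, 34, 48, 59, 35]
  23 < parent 25 at index 1, swap → [10, 23, 20, 46, 25, 42, 34, 48, 59, 35]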